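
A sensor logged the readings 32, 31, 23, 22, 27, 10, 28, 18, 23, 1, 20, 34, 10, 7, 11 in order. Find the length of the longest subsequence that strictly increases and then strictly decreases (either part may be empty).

inc[i] = longest strictly increasing subsequence ending at i; dec[i] = longest strictly decreasing subsequence starting at i:
i:      1  2  3  4  5  6  7  8  9 10 11 12 13 14 15
a[i]:  32 31 23 22 27 10 28 18 23  1 20 34 10  7 11
inc:    1  1  1  1  2  1  3  2  3  1  3  4  2  2  3
dec:    7  6  5  4  5  2  5  3  4  1  3  3  2  1  1
Best peak at i=1 (value 32): inc=1, dec=7, length 1+7−1 = 7.

7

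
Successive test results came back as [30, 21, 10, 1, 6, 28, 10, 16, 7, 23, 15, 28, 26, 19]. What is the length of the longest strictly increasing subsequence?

6

Let dp[i] be the length of the longest such subsequence ending at index i:
i:      1  2  3  4  5  6  7  8  9 10 11 12 13 14
a[i]:  30 21 10  1  6 28 10 16  7 23 15 28 26 19
dp:     1  1  1  1  2  3  3  4  3  5  4  6  6  5
Maximum dp value is 6.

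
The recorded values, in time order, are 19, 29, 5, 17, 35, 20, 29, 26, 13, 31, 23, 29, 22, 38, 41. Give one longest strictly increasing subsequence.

Patience tails give the LIS length; then backtrack through the dp parents:
19 → extends → [19]
29 → extends → [19, 29]
5 → replaces 19 → [5, 29]
17 → replaces 29 → [5, 17]
35 → extends → [5, 17, 35]
20 → replaces 35 → [5, 17, 20]
29 → extends → [5, 17, 20, 29]
26 → replaces 29 → [5, 17, 20, 26]
13 → replaces 17 → [5, 13, 20, 26]
31 → extends → [5, 13, 20, 26, 31]
23 → replaces 26 → [5, 13, 20, 23, 31]
29 → replaces 31 → [5, 13, 20, 23, 29]
22 → replaces 23 → [5, 13, 20, 22, 29]
38 → extends → [5, 13, 20, 22, 29, 38]
41 → extends → [5, 13, 20, 22, 29, 38, 41]
Length 7; one witness is 5, 17, 20, 29, 31, 38, 41.

5, 17, 20, 29, 31, 38, 41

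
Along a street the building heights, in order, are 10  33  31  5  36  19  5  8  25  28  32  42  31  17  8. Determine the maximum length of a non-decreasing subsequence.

7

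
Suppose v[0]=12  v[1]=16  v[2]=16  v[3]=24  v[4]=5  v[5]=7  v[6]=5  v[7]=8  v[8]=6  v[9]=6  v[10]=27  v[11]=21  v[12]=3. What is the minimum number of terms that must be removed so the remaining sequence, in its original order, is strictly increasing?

9

Fewest deletions = n − (longest strictly increasing subsequence).
Patience tails:
12 → extends → [12]
16 → extends → [12, 16]
16 → already a tail → [12, 16]
24 → extends → [12, 16, 24]
5 → replaces 12 → [5, 16, 24]
7 → replaces 16 → [5, 7, 24]
5 → already a tail → [5, 7, 24]
8 → replaces 24 → [5, 7, 8]
6 → replaces 7 → [5, 6, 8]
6 → already a tail → [5, 6, 8]
27 → extends → [5, 6, 8, 27]
21 → replaces 27 → [5, 6, 8, 21]
3 → replaces 5 → [3, 6, 8, 21]
Longest strictly increasing subsequence has length 4, so deletions = 13 − 4 = 9.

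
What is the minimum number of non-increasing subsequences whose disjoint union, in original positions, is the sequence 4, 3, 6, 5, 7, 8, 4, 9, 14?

Place each on the leftmost legal pile:
4 → new pile 1 (tops now [4])
3 → pile 1 (tops now [3])
6 → new pile 2 (tops now [3, 6])
5 → pile 2 (tops now [3, 5])
7 → new pile 3 (tops now [3, 5, 7])
8 → new pile 4 (tops now [3, 5, 7, 8])
4 → pile 2 (tops now [3, 4, 7, 8])
9 → new pile 5 (tops now [3, 4, 7, 8, 9])
14 → new pile 6 (tops now [3, 4, 7, 8, 9, 14])
Six piles.

6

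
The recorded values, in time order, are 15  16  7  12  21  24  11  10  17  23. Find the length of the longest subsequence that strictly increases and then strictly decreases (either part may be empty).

6

inc[i] = longest strictly increasing subsequence ending at i; dec[i] = longest strictly decreasing subsequence starting at i:
i:      1  2  3  4  5  6  7  8  9 10
a[i]:  15 16  7 12 21 24 11 10 17 23
inc:    1  2  1  2  3  4  2  2  3  4
dec:    4  4  1  3  3  3  2  1  1  1
Best peak at i=6 (value 24): inc=4, dec=3, length 4+3−1 = 6.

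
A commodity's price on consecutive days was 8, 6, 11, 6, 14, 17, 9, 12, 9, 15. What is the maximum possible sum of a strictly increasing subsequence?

50

Let S[i] be the best sum of a strictly increasing subsequence ending at i:
i:      1  2  3  4  5  6  7  8  9 10
a[i]:   8  6 11  6 14 17  9 12  9 15
S:      8  6 19  6 33 50 17 31 17 48
Maximum is 50 (e.g. 8 + 11 + 14 + 17).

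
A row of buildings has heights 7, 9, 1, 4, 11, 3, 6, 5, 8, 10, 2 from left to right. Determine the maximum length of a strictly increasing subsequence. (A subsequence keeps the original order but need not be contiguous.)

5

Track the smallest tail for each achievable length (strict):
7 → extends → [7]
9 → extends → [7, 9]
1 → replaces 7 → [1, 9]
4 → replaces 9 → [1, 4]
11 → extends → [1, 4, 11]
3 → replaces 4 → [1, 3, 11]
6 → replaces 11 → [1, 3, 6]
5 → replaces 6 → [1, 3, 5]
8 → extends → [1, 3, 5, 8]
10 → extends → [1, 3, 5, 8, 10]
2 → replaces 3 → [1, 2, 5, 8, 10]
Five tails, so the longest strictly increasing subsequence has length 5 (e.g. 1, 4, 6, 8, 10).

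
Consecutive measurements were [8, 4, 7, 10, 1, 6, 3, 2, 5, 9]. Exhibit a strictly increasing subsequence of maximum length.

1, 3, 5, 9

Patience tails give the LIS length; then backtrack through the dp parents:
8 → extends → [8]
4 → replaces 8 → [4]
7 → extends → [4, 7]
10 → extends → [4, 7, 10]
1 → replaces 4 → [1, 7, 10]
6 → replaces 7 → [1, 6, 10]
3 → replaces 6 → [1, 3, 10]
2 → replaces 3 → [1, 2, 10]
5 → replaces 10 → [1, 2, 5]
9 → extends → [1, 2, 5, 9]
Length 4; one witness is 1, 3, 5, 9.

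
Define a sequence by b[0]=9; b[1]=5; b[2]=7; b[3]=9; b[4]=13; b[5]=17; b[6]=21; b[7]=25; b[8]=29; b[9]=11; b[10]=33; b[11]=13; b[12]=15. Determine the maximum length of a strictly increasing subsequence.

Track the smallest tail for each achievable length (strict):
9 → extends → [9]
5 → replaces 9 → [5]
7 → extends → [5, 7]
9 → extends → [5, 7, 9]
13 → extends → [5, 7, 9, 13]
17 → extends → [5, 7, 9, 13, 17]
21 → extends → [5, 7, 9, 13, 17, 21]
25 → extends → [5, 7, 9, 13, 17, 21, 25]
29 → extends → [5, 7, 9, 13, 17, 21, 25, 29]
11 → replaces 13 → [5, 7, 9, 11, 17, 21, 25, 29]
33 → extends → [5, 7, 9, 11, 17, 21, 25, 29, 33]
13 → replaces 17 → [5, 7, 9, 11, 13, 21, 25, 29, 33]
15 → replaces 21 → [5, 7, 9, 11, 13, 15, 25, 29, 33]
Nine tails, so the longest strictly increasing subsequence has length 9 (e.g. 5, 7, 9, 13, 17, 21, 25, 29, 33).

9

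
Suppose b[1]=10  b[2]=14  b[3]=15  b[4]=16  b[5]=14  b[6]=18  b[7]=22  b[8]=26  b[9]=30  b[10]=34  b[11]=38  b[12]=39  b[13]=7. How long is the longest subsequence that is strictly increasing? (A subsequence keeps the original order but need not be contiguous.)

11

Track the smallest tail for each achievable length (strict):
10 → extends → [10]
14 → extends → [10, 14]
15 → extends → [10, 14, 15]
16 → extends → [10, 14, 15, 16]
14 → already a tail → [10, 14, 15, 16]
18 → extends → [10, 14, 15, 16, 18]
22 → extends → [10, 14, 15, 16, 18, 22]
26 → extends → [10, 14, 15, 16, 18, 22, 26]
30 → extends → [10, 14, 15, 16, 18, 22, 26, 30]
34 → extends → [10, 14, 15, 16, 18, 22, 26, 30, 34]
38 → extends → [10, 14, 15, 16, 18, 22, 26, 30, 34, 38]
39 → extends → [10, 14, 15, 16, 18, 22, 26, 30, 34, 38, 39]
7 → replaces 10 → [7, 14, 15, 16, 18, 22, 26, 30, 34, 38, 39]
Eleven tails, so the longest strictly increasing subsequence has length 11 (e.g. 10, 14, 15, 16, 18, 22, 26, 30, 34, 38, 39).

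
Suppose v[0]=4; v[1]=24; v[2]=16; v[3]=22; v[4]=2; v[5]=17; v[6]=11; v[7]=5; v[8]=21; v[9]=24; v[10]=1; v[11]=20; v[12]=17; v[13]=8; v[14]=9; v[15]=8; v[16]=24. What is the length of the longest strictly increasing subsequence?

Track the smallest tail for each achievable length (strict):
4 → extends → [4]
24 → extends → [4, 24]
16 → replaces 24 → [4, 16]
22 → extends → [4, 16, 22]
2 → replaces 4 → [2, 16, 22]
17 → replaces 22 → [2, 16, 17]
11 → replaces 16 → [2, 11, 17]
5 → replaces 11 → [2, 5, 17]
21 → extends → [2, 5, 17, 21]
24 → extends → [2, 5, 17, 21, 24]
1 → replaces 2 → [1, 5, 17, 21, 24]
20 → replaces 21 → [1, 5, 17, 20, 24]
17 → already a tail → [1, 5, 17, 20, 24]
8 → replaces 17 → [1, 5, 8, 20, 24]
9 → replaces 20 → [1, 5, 8, 9, 24]
8 → already a tail → [1, 5, 8, 9, 24]
24 → already a tail → [1, 5, 8, 9, 24]
Five tails, so the longest strictly increasing subsequence has length 5 (e.g. 4, 16, 17, 21, 24).

5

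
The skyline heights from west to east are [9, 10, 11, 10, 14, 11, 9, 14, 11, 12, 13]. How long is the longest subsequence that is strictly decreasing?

3

Let dp[i] be the longest strictly decreasing subsequence ending at i:
i:      1  2  3  4  5  6  7  8  9 10 11
a[i]:   9 10 11 10 14 11  9 14 11 12 13
dp:     1  1  1  2  1  2  3  1  2  2  2
Maximum is 3.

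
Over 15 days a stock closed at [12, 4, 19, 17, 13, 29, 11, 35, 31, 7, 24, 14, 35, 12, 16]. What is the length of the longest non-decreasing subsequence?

Track the smallest tail for each achievable length (allowing ties):
12 → extends → [12]
4 → replaces 12 → [4]
19 → extends → [4, 19]
17 → replaces 19 → [4, 17]
13 → replaces 17 → [4, 13]
29 → extends → [4, 13, 29]
11 → replaces 13 → [4, 11, 29]
35 → extends → [4, 11, 29, 35]
31 → replaces 35 → [4, 11, 29, 31]
7 → replaces 11 → [4, 7, 29, 31]
24 → replaces 29 → [4, 7, 24, 31]
14 → replaces 24 → [4, 7, 14, 31]
35 → extends → [4, 7, 14, 31, 35]
12 → replaces 14 → [4, 7, 12, 31, 35]
16 → replaces 31 → [4, 7, 12, 16, 35]
Five tails, so the longest non-decreasing subsequence has length 5 (e.g. 12, 19, 29, 35, 35).

5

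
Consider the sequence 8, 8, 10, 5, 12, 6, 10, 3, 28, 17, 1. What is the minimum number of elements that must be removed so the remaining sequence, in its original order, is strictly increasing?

7

Fewest deletions = n − (longest strictly increasing subsequence).
Patience tails:
8 → extends → [8]
8 → already a tail → [8]
10 → extends → [8, 10]
5 → replaces 8 → [5, 10]
12 → extends → [5, 10, 12]
6 → replaces 10 → [5, 6, 12]
10 → replaces 12 → [5, 6, 10]
3 → replaces 5 → [3, 6, 10]
28 → extends → [3, 6, 10, 28]
17 → replaces 28 → [3, 6, 10, 17]
1 → replaces 3 → [1, 6, 10, 17]
Longest strictly increasing subsequence has length 4, so deletions = 11 − 4 = 7.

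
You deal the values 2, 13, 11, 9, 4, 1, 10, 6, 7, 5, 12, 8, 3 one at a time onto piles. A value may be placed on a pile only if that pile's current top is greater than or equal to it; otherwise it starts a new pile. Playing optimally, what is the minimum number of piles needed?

5

Place each on the leftmost legal pile:
2 → new pile 1 (tops now [2])
13 → new pile 2 (tops now [2, 13])
11 → pile 2 (tops now [2, 11])
9 → pile 2 (tops now [2, 9])
4 → pile 2 (tops now [2, 4])
1 → pile 1 (tops now [1, 4])
10 → new pile 3 (tops now [1, 4, 10])
6 → pile 3 (tops now [1, 4, 6])
7 → new pile 4 (tops now [1, 4, 6, 7])
5 → pile 3 (tops now [1, 4, 5, 7])
12 → new pile 5 (tops now [1, 4, 5, 7, 12])
8 → pile 5 (tops now [1, 4, 5, 7, 8])
3 → pile 2 (tops now [1, 3, 5, 7, 8])
Five piles.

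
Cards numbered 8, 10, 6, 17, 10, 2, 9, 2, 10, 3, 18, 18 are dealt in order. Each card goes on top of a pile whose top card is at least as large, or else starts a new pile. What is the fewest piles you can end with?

Place each on the leftmost legal pile:
8 → new pile 1 (tops now [8])
10 → new pile 2 (tops now [8, 10])
6 → pile 1 (tops now [6, 10])
17 → new pile 3 (tops now [6, 10, 17])
10 → pile 2 (tops now [6, 10, 17])
2 → pile 1 (tops now [2, 10, 17])
9 → pile 2 (tops now [2, 9, 17])
2 → pile 1 (tops now [2, 9, 17])
10 → pile 3 (tops now [2, 9, 10])
3 → pile 2 (tops now [2, 3, 10])
18 → new pile 4 (tops now [2, 3, 10, 18])
18 → pile 4 (tops now [2, 3, 10, 18])
Four piles.

4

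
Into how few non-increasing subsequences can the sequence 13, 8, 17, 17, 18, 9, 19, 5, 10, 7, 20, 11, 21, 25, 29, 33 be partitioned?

9

Place each on the leftmost legal pile:
13 → new pile 1 (tops now [13])
8 → pile 1 (tops now [8])
17 → new pile 2 (tops now [8, 17])
17 → pile 2 (tops now [8, 17])
18 → new pile 3 (tops now [8, 17, 18])
9 → pile 2 (tops now [8, 9, 18])
19 → new pile 4 (tops now [8, 9, 18, 19])
5 → pile 1 (tops now [5, 9, 18, 19])
10 → pile 3 (tops now [5, 9, 10, 19])
7 → pile 2 (tops now [5, 7, 10, 19])
20 → new pile 5 (tops now [5, 7, 10, 19, 20])
11 → pile 4 (tops now [5, 7, 10, 11, 20])
21 → new pile 6 (tops now [5, 7, 10, 11, 20, 21])
25 → new pile 7 (tops now [5, 7, 10, 11, 20, 21, 25])
29 → new pile 8 (tops now [5, 7, 10, 11, 20, 21, 25, 29])
33 → new pile 9 (tops now [5, 7, 10, 11, 20, 21, 25, 29, 33])
Nine piles.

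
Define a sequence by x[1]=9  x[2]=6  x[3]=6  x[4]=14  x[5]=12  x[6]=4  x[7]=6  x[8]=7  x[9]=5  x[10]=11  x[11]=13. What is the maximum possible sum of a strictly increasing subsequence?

Let S[i] be the best sum of a strictly increasing subsequence ending at i:
i:      1  2  3  4  5  6  7  8  9 10 11
x[i]:   9  6  6 14 12  4  6  7  5 11 13
S:      9  6  6 23 21  4 10 17  9 28 41
Maximum is 41 (e.g. 4 + 6 + 7 + 11 + 13).

41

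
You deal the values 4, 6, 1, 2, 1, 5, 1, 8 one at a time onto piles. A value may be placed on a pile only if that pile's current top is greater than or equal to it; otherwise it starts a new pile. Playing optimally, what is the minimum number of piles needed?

4

The minimum number of non-increasing subsequences covering a sequence equals the length of its longest strictly increasing subsequence.
LIS length is 4 (e.g. 1, 2, 5, 8), so 4 piles are needed.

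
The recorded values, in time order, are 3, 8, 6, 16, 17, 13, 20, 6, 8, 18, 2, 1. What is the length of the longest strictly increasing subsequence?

5

Track the smallest tail for each achievable length (strict):
3 → extends → [3]
8 → extends → [3, 8]
6 → replaces 8 → [3, 6]
16 → extends → [3, 6, 16]
17 → extends → [3, 6, 16, 17]
13 → replaces 16 → [3, 6, 13, 17]
20 → extends → [3, 6, 13, 17, 20]
6 → already a tail → [3, 6, 13, 17, 20]
8 → replaces 13 → [3, 6, 8, 17, 20]
18 → replaces 20 → [3, 6, 8, 17, 18]
2 → replaces 3 → [2, 6, 8, 17, 18]
1 → replaces 2 → [1, 6, 8, 17, 18]
Five tails, so the longest strictly increasing subsequence has length 5 (e.g. 3, 8, 16, 17, 20).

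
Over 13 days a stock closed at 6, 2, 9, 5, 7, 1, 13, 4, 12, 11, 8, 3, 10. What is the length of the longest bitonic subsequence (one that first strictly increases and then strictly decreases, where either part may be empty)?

8

inc[i] = longest strictly increasing subsequence ending at i; dec[i] = longest strictly decreasing subsequence starting at i:
i:      1  2  3  4  5  6  7  8  9 10 11 12 13
a[i]:   6  2  9  5  7  1 13  4 12 11  8  3 10
inc:    1  1  2  2  3  1  4  2  4  4  4  2  5
dec:    4  2  4  3  3  1  5  2  4  3  2  1  1
Best peak at i=7 (value 13): inc=4, dec=5, length 4+5−1 = 8.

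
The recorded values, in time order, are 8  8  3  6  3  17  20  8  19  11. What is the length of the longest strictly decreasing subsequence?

3

Let dp[i] be the longest strictly decreasing subsequence ending at i:
i:      1  2  3  4  5  6  7  8  9 10
a[i]:   8  8  3  6  3 17 20  8 19 11
dp:     1  1  2  2  3  1  1  2  2  3
Maximum is 3.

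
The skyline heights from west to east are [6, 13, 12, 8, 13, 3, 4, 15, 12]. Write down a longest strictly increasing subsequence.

6, 12, 13, 15

Patience tails give the LIS length; then backtrack through the dp parents:
6 → extends → [6]
13 → extends → [6, 13]
12 → replaces 13 → [6, 12]
8 → replaces 12 → [6, 8]
13 → extends → [6, 8, 13]
3 → replaces 6 → [3, 8, 13]
4 → replaces 8 → [3, 4, 13]
15 → extends → [3, 4, 13, 15]
12 → replaces 13 → [3, 4, 12, 15]
Length 4; one witness is 6, 12, 13, 15.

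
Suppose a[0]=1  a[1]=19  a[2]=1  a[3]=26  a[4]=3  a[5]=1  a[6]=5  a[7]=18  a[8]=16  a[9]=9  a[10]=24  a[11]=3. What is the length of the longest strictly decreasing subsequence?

5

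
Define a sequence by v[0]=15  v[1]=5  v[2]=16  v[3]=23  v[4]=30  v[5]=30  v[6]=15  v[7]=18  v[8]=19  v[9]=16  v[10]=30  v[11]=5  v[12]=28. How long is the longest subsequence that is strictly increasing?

Let dp[i] be the length of the longest such subsequence ending at index i:
i:      0  1  2  3  4  5  6  7  8  9 10 11 12
v[i]:  15  5 16 23 30 30 15 18 19 16 30  5 28
dp:     1  1  2  3  4  4  2  3  4  3  5  1  5
Maximum dp value is 5.

5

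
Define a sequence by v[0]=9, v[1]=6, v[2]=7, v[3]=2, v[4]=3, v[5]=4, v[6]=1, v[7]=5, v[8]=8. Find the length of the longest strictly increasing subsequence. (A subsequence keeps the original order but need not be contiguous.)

Track the smallest tail for each achievable length (strict):
9 → extends → [9]
6 → replaces 9 → [6]
7 → extends → [6, 7]
2 → replaces 6 → [2, 7]
3 → replaces 7 → [2, 3]
4 → extends → [2, 3, 4]
1 → replaces 2 → [1, 3, 4]
5 → extends → [1, 3, 4, 5]
8 → extends → [1, 3, 4, 5, 8]
Five tails, so the longest strictly increasing subsequence has length 5 (e.g. 2, 3, 4, 5, 8).

5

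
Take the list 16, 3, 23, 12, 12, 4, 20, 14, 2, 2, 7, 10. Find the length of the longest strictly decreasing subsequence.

4

Let dp[i] be the longest strictly decreasing subsequence ending at i:
i:      1  2  3  4  5  6  7  8  9 10 11 12
a[i]:  16  3 23 12 12  4 20 14  2  2  7 10
dp:     1  2  1  2  2  3  2  3  4  4  4  4
Maximum is 4.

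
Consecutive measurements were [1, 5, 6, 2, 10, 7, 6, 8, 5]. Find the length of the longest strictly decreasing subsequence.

4

Negate each value so 'decreasing' becomes 'increasing', then run patience tails on the negated sequence:
-1 → extends → [-1]
-5 → replaces -1 → [-5]
-6 → replaces -5 → [-6]
-2 → extends → [-6, -2]
-10 → replaces -6 → [-10, -2]
-7 → replaces -2 → [-10, -7]
-6 → extends → [-10, -7, -6]
-8 → replaces -7 → [-10, -8, -6]
-5 → extends → [-10, -8, -6, -5]
Four tails, so the longest strictly decreasing subsequence of the original has length 4.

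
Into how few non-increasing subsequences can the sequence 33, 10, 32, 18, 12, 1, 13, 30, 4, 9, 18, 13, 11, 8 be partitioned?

Place each on the leftmost legal pile:
33 → new pile 1 (tops now [33])
10 → pile 1 (tops now [10])
32 → new pile 2 (tops now [10, 32])
18 → pile 2 (tops now [10, 18])
12 → pile 2 (tops now [10, 12])
1 → pile 1 (tops now [1, 12])
13 → new pile 3 (tops now [1, 12, 13])
30 → new pile 4 (tops now [1, 12, 13, 30])
4 → pile 2 (tops now [1, 4, 13, 30])
9 → pile 3 (tops now [1, 4, 9, 30])
18 → pile 4 (tops now [1, 4, 9, 18])
13 → pile 4 (tops now [1, 4, 9, 13])
11 → pile 4 (tops now [1, 4, 9, 11])
8 → pile 3 (tops now [1, 4, 8, 11])
Four piles.

4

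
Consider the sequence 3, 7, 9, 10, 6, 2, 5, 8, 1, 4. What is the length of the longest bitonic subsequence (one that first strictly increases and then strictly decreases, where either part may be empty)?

inc[i] = longest strictly increasing subsequence ending at i; dec[i] = longest strictly decreasing subsequence starting at i:
i:      1  2  3  4  5  6  7  8  9 10
a[i]:   3  7  9 10  6  2  5  8  1  4
inc:    1  2  3  4  2  1  2  3  1  2
dec:    3  4  4  4  3  2  2  2  1  1
Best peak at i=4 (value 10): inc=4, dec=4, length 4+4−1 = 7.

7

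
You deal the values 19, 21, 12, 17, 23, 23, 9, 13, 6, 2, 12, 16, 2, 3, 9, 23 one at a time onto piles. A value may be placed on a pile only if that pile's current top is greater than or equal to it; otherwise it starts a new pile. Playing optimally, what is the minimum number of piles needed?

4

The minimum number of non-increasing subsequences covering a sequence equals the length of its longest strictly increasing subsequence.
LIS length is 4 (e.g. 12, 13, 16, 23), so 4 piles are needed.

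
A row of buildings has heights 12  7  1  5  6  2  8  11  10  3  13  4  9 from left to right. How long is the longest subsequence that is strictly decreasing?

Let dp[i] be the longest strictly decreasing subsequence ending at i:
i:      1  2  3  4  5  6  7  8  9 10 11 12 13
a[i]:  12  7  1  5  6  2  8 11 10  3 13  4  9
dp:     1  2  3  3  3  4  2  2  3  4  1  4  4
Maximum is 4.

4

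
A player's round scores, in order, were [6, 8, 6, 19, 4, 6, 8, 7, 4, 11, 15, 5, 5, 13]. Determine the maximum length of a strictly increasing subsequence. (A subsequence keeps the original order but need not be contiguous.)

5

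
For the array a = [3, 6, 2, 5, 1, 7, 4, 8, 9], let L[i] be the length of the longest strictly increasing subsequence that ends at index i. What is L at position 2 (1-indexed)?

2

dp[i] = 1 + max{dp[j] : j<i, a[j]<a[i]} (or 1 if no such j):
i:     1 2 3 4 5 6 7 8 9
a[i]:  3 6 2 5 1 7 4 8 9
dp:    1 2 1 2 1 3 2 4 5
At index 2 the value is 2.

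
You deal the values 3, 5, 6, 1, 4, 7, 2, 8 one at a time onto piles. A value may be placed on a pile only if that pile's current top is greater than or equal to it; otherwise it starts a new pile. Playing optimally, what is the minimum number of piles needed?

The minimum number of non-increasing subsequences covering a sequence equals the length of its longest strictly increasing subsequence.
LIS length is 5 (e.g. 3, 5, 6, 7, 8), so 5 piles are needed.

5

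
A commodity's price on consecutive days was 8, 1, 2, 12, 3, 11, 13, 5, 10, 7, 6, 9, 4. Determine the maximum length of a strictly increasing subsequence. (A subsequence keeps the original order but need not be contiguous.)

6

Track the smallest tail for each achievable length (strict):
8 → extends → [8]
1 → replaces 8 → [1]
2 → extends → [1, 2]
12 → extends → [1, 2, 12]
3 → replaces 12 → [1, 2, 3]
11 → extends → [1, 2, 3, 11]
13 → extends → [1, 2, 3, 11, 13]
5 → replaces 11 → [1, 2, 3, 5, 13]
10 → replaces 13 → [1, 2, 3, 5, 10]
7 → replaces 10 → [1, 2, 3, 5, 7]
6 → replaces 7 → [1, 2, 3, 5, 6]
9 → extends → [1, 2, 3, 5, 6, 9]
4 → replaces 5 → [1, 2, 3, 4, 6, 9]
Six tails, so the longest strictly increasing subsequence has length 6 (e.g. 1, 2, 3, 5, 7, 9).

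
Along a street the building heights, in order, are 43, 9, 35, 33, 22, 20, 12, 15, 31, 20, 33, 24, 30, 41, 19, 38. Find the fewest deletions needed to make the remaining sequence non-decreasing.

9

Fewest deletions = n − (longest non-decreasing subsequence).
i:      1  2  3  4  5  6  7  8  9 10 11 12 13 14 15 16
a[i]:  43  9 35 33 22 20 12 15 31 20 33 24 30 41 19 38
dp:     1  1  2  2  2  2  2  3  4  4  5  5  6  7  4  7
max dp = 7, so deletions = 16 − 7 = 9.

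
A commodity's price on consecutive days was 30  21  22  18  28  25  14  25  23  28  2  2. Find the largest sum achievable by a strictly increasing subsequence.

96

Let S[i] be the best sum of a strictly increasing subsequence ending at i:
i:      1  2  3  4  5  6  7  8  9 10 11 12
a[i]:  30 21 22 18 28 25 14 25 23 28  2  2
S:     30 21 43 18 71 68 14 68 66 96  2  2
Maximum is 96 (e.g. 21 + 22 + 25 + 28).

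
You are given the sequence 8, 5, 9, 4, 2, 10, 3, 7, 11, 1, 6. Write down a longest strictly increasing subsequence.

8, 9, 10, 11

Patience tails give the LIS length; then backtrack through the dp parents:
8 → extends → [8]
5 → replaces 8 → [5]
9 → extends → [5, 9]
4 → replaces 5 → [4, 9]
2 → replaces 4 → [2, 9]
10 → extends → [2, 9, 10]
3 → replaces 9 → [2, 3, 10]
7 → replaces 10 → [2, 3, 7]
11 → extends → [2, 3, 7, 11]
1 → replaces 2 → [1, 3, 7, 11]
6 → replaces 7 → [1, 3, 6, 11]
Length 4; one witness is 8, 9, 10, 11.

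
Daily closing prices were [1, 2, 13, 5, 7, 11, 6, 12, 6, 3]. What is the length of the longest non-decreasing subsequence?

Track the smallest tail for each achievable length (allowing ties):
1 → extends → [1]
2 → extends → [1, 2]
13 → extends → [1, 2, 13]
5 → replaces 13 → [1, 2, 5]
7 → extends → [1, 2, 5, 7]
11 → extends → [1, 2, 5, 7, 11]
6 → replaces 7 → [1, 2, 5, 6, 11]
12 → extends → [1, 2, 5, 6, 11, 12]
6 → replaces 11 → [1, 2, 5, 6, 6, 12]
3 → replaces 5 → [1, 2, 3, 6, 6, 12]
Six tails, so the longest non-decreasing subsequence has length 6 (e.g. 1, 2, 5, 7, 11, 12).

6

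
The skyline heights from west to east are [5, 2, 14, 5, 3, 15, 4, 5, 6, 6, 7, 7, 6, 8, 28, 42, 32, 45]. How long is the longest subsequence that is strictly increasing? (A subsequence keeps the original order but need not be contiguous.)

10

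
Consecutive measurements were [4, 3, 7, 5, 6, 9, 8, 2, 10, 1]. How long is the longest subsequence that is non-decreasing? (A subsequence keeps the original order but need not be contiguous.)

5

Let dp[i] be the length of the longest such subsequence ending at index i:
i:      1  2  3  4  5  6  7  8  9 10
a[i]:   4  3  7  5  6  9  8  2 10  1
dp:     1  1  2  2  3  4  4  1  5  1
Maximum dp value is 5.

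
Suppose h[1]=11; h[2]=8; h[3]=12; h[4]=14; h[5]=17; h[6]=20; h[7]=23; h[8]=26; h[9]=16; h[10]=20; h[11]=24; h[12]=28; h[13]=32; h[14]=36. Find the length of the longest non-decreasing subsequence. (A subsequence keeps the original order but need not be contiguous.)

10

Track the smallest tail for each achievable length (allowing ties):
11 → extends → [11]
8 → replaces 11 → [8]
12 → extends → [8, 12]
14 → extends → [8, 12, 14]
17 → extends → [8, 12, 14, 17]
20 → extends → [8, 12, 14, 17, 20]
23 → extends → [8, 12, 14, 17, 20, 23]
26 → extends → [8, 12, 14, 17, 20, 23, 26]
16 → replaces 17 → [8, 12, 14, 16, 20, 23, 26]
20 → replaces 23 → [8, 12, 14, 16, 20, 20, 26]
24 → replaces 26 → [8, 12, 14, 16, 20, 20, 24]
28 → extends → [8, 12, 14, 16, 20, 20, 24, 28]
32 → extends → [8, 12, 14, 16, 20, 20, 24, 28, 32]
36 → extends → [8, 12, 14, 16, 20, 20, 24, 28, 32, 36]
Ten tails, so the longest non-decreasing subsequence has length 10 (e.g. 11, 12, 14, 17, 20, 23, 26, 28, 32, 36).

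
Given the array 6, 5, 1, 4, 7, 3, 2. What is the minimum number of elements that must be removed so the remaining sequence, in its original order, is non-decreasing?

4

Fewest deletions = n − (longest non-decreasing subsequence).
i:     1 2 3 4 5 6 7
a[i]:  6 5 1 4 7 3 2
dp:    1 1 1 2 3 2 2
max dp = 3, so deletions = 7 − 3 = 4.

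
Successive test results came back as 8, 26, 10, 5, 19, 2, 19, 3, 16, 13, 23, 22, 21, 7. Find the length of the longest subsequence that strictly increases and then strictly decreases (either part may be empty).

7

inc[i] = longest strictly increasing subsequence ending at i; dec[i] = longest strictly decreasing subsequence starting at i:
i:      1  2  3  4  5  6  7  8  9 10 11 12 13 14
a[i]:   8 26 10  5 19  2 19  3 16 13 23 22 21  7
inc:    1  2  2  1  3  1  3  2  3  3  4  4  4  3
dec:    3  5  3  2  4  1  4  1  3  2  4  3  2  1
Best peak at i=11 (value 23): inc=4, dec=4, length 4+4−1 = 7.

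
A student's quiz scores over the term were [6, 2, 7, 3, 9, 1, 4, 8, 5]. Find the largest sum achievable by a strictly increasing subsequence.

22

Let S[i] be the best sum of a strictly increasing subsequence ending at i:
i:      1  2  3  4  5  6  7  8  9
a[i]:   6  2  7  3  9  1  4  8  5
S:      6  2 13  5 22  1  9 21 14
Maximum is 22 (e.g. 6 + 7 + 9).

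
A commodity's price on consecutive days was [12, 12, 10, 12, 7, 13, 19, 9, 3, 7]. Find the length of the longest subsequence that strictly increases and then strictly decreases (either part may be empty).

inc[i] = longest strictly increasing subsequence ending at i; dec[i] = longest strictly decreasing subsequence starting at i:
i:      1  2  3  4  5  6  7  8  9 10
a[i]:  12 12 10 12  7 13 19  9  3  7
inc:    1  1  1  2  1  3  4  2  1  2
dec:    4  4  3  3  2  3  3  2  1  1
Best peak at i=7 (value 19): inc=4, dec=3, length 4+3−1 = 6.

6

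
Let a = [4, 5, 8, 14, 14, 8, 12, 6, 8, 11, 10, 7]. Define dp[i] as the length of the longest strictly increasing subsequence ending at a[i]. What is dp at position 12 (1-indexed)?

4

dp[i] = 1 + max{dp[j] : j<i, a[j]<a[i]} (or 1 if no such j):
i:      1  2  3  4  5  6  7  8  9 10 11 12
a[i]:   4  5  8 14 14  8 12  6  8 11 10  7
dp:     1  2  3  4  4  3  4  3  4  5  5  4
At index 12 the value is 4.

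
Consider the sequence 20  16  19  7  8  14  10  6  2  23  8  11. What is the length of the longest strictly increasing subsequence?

Let dp[i] be the length of the longest such subsequence ending at index i:
i:      1  2  3  4  5  6  7  8  9 10 11 12
a[i]:  20 16 19  7  8 14 10  6  2 23  8 11
dp:     1  1  2  1  2  3  3  1  1  4  2  4
Maximum dp value is 4.

4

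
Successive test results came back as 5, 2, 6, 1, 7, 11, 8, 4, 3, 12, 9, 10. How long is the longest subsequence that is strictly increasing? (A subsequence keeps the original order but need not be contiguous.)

6

Track the smallest tail for each achievable length (strict):
5 → extends → [5]
2 → replaces 5 → [2]
6 → extends → [2, 6]
1 → replaces 2 → [1, 6]
7 → extends → [1, 6, 7]
11 → extends → [1, 6, 7, 11]
8 → replaces 11 → [1, 6, 7, 8]
4 → replaces 6 → [1, 4, 7, 8]
3 → replaces 4 → [1, 3, 7, 8]
12 → extends → [1, 3, 7, 8, 12]
9 → replaces 12 → [1, 3, 7, 8, 9]
10 → extends → [1, 3, 7, 8, 9, 10]
Six tails, so the longest strictly increasing subsequence has length 6 (e.g. 5, 6, 7, 8, 9, 10).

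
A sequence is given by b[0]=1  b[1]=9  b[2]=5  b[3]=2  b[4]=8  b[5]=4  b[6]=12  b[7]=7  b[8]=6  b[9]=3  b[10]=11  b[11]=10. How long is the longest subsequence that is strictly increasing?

Let dp[i] be the length of the longest such subsequence ending at index i:
i:      0  1  2  3  4  5  6  7  8  9 10 11
b[i]:   1  9  5  2  8  4 12  7  6  3 11 10
dp:     1  2  2  2  3  3  4  4  4  3  5  5
Maximum dp value is 5.

5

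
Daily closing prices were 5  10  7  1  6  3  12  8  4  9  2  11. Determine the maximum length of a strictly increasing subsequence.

5

Track the smallest tail for each achievable length (strict):
5 → extends → [5]
10 → extends → [5, 10]
7 → replaces 10 → [5, 7]
1 → replaces 5 → [1, 7]
6 → replaces 7 → [1, 6]
3 → replaces 6 → [1, 3]
12 → extends → [1, 3, 12]
8 → replaces 12 → [1, 3, 8]
4 → replaces 8 → [1, 3, 4]
9 → extends → [1, 3, 4, 9]
2 → replaces 3 → [1, 2, 4, 9]
11 → extends → [1, 2, 4, 9, 11]
Five tails, so the longest strictly increasing subsequence has length 5 (e.g. 5, 7, 8, 9, 11).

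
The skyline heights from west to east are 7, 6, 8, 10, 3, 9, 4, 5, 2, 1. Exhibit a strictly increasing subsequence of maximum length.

Patience tails give the LIS length; then backtrack through the dp parents:
7 → extends → [7]
6 → replaces 7 → [6]
8 → extends → [6, 8]
10 → extends → [6, 8, 10]
3 → replaces 6 → [3, 8, 10]
9 → replaces 10 → [3, 8, 9]
4 → replaces 8 → [3, 4, 9]
5 → replaces 9 → [3, 4, 5]
2 → replaces 3 → [2, 4, 5]
1 → replaces 2 → [1, 4, 5]
Length 3; one witness is 7, 8, 10.

7, 8, 10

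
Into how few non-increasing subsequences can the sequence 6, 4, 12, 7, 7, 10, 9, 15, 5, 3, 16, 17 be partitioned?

The minimum number of non-increasing subsequences covering a sequence equals the length of its longest strictly increasing subsequence.
LIS length is 6 (e.g. 6, 7, 10, 15, 16, 17), so 6 piles are needed.

6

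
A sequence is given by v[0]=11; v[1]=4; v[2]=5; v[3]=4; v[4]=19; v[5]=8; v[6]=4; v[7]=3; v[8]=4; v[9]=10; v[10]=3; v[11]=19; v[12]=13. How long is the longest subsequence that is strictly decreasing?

4

Negate each value so 'decreasing' becomes 'increasing', then run patience tails on the negated sequence:
-11 → extends → [-11]
-4 → extends → [-11, -4]
-5 → replaces -4 → [-11, -5]
-4 → extends → [-11, -5, -4]
-19 → replaces -11 → [-19, -5, -4]
-8 → replaces -5 → [-19, -8, -4]
-4 → already a tail → [-19, -8, -4]
-3 → extends → [-19, -8, -4, -3]
-4 → already a tail → [-19, -8, -4, -3]
-10 → replaces -8 → [-19, -10, -4, -3]
-3 → already a tail → [-19, -10, -4, -3]
-19 → already a tail → [-19, -10, -4, -3]
-13 → replaces -10 → [-19, -13, -4, -3]
Four tails, so the longest strictly decreasing subsequence of the original has length 4.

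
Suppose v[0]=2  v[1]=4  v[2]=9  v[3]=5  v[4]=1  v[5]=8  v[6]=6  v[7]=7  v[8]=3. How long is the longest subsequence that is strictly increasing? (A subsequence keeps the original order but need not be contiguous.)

Track the smallest tail for each achievable length (strict):
2 → extends → [2]
4 → extends → [2, 4]
9 → extends → [2, 4, 9]
5 → replaces 9 → [2, 4, 5]
1 → replaces 2 → [1, 4, 5]
8 → extends → [1, 4, 5, 8]
6 → replaces 8 → [1, 4, 5, 6]
7 → extends → [1, 4, 5, 6, 7]
3 → replaces 4 → [1, 3, 5, 6, 7]
Five tails, so the longest strictly increasing subsequence has length 5 (e.g. 2, 4, 5, 6, 7).

5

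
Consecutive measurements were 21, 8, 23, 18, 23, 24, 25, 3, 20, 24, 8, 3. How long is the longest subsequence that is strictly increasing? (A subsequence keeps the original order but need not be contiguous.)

5

Track the smallest tail for each achievable length (strict):
21 → extends → [21]
8 → replaces 21 → [8]
23 → extends → [8, 23]
18 → replaces 23 → [8, 18]
23 → extends → [8, 18, 23]
24 → extends → [8, 18, 23, 24]
25 → extends → [8, 18, 23, 24, 25]
3 → replaces 8 → [3, 18, 23, 24, 25]
20 → replaces 23 → [3, 18, 20, 24, 25]
24 → already a tail → [3, 18, 20, 24, 25]
8 → replaces 18 → [3, 8, 20, 24, 25]
3 → already a tail → [3, 8, 20, 24, 25]
Five tails, so the longest strictly increasing subsequence has length 5 (e.g. 8, 18, 23, 24, 25).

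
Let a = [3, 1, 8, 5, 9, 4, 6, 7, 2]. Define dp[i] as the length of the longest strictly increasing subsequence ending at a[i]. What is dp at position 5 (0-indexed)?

dp[i] = 1 + max{dp[j] : j<i, a[j]<a[i]} (or 1 if no such j):
i:     0 1 2 3 4 5 6 7 8
a[i]:  3 1 8 5 9 4 6 7 2
dp:    1 1 2 2 3 2 3 4 2
At index 5 the value is 2.

2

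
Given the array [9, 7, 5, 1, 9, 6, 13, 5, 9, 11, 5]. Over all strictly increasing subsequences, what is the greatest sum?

Let S[i] be the best sum of a strictly increasing subsequence ending at i:
i:      1  2  3  4  5  6  7  8  9 10 11
a[i]:   9  7  5  1  9  6 13  5  9 11  5
S:      9  7  5  1 16 11 29  6 20 31  6
Maximum is 31 (e.g. 5 + 6 + 9 + 11).

31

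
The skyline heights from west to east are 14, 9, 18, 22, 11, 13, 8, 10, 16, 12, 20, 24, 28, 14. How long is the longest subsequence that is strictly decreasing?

3

Let dp[i] be the longest strictly decreasing subsequence ending at i:
i:      1  2  3  4  5  6  7  8  9 10 11 12 13 14
a[i]:  14  9 18 22 11 13  8 10 16 12 20 24 28 14
dp:     1  2  1  1  2  2  3  3  2  3  2  1  1  3
Maximum is 3.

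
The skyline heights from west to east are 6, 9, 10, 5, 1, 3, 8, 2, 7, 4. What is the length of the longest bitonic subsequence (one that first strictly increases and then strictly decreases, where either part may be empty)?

inc[i] = longest strictly increasing subsequence ending at i; dec[i] = longest strictly decreasing subsequence starting at i:
i:      1  2  3  4  5  6  7  8  9 10
a[i]:   6  9 10  5  1  3  8  2  7  4
inc:    1  2  3  1  1  2  3  2  3  3
dec:    4  4  4  3  1  2  3  1  2  1
Best peak at i=3 (value 10): inc=3, dec=4, length 3+4−1 = 6.

6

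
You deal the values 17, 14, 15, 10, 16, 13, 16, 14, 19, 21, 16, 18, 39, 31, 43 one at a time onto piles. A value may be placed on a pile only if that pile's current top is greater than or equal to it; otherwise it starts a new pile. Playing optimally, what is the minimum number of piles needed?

The minimum number of non-increasing subsequences covering a sequence equals the length of its longest strictly increasing subsequence.
LIS length is 7 (e.g. 14, 15, 16, 19, 21, 39, 43), so 7 piles are needed.

7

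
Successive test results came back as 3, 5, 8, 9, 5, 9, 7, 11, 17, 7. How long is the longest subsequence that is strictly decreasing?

Let dp[i] be the longest strictly decreasing subsequence ending at i:
i:      1  2  3  4  5  6  7  8  9 10
a[i]:   3  5  8  9  5  9  7 11 17  7
dp:     1  1  1  1  2  1  2  1  1  2
Maximum is 2.

2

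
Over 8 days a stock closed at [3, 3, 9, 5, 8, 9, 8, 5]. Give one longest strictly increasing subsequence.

3, 5, 8, 9

Patience tails give the LIS length; then backtrack through the dp parents:
3 → extends → [3]
3 → already a tail → [3]
9 → extends → [3, 9]
5 → replaces 9 → [3, 5]
8 → extends → [3, 5, 8]
9 → extends → [3, 5, 8, 9]
8 → already a tail → [3, 5, 8, 9]
5 → already a tail → [3, 5, 8, 9]
Length 4; one witness is 3, 5, 8, 9.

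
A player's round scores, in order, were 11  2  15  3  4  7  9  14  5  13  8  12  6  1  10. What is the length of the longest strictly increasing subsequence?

6

Track the smallest tail for each achievable length (strict):
11 → extends → [11]
2 → replaces 11 → [2]
15 → extends → [2, 15]
3 → replaces 15 → [2, 3]
4 → extends → [2, 3, 4]
7 → extends → [2, 3, 4, 7]
9 → extends → [2, 3, 4, 7, 9]
14 → extends → [2, 3, 4, 7, 9, 14]
5 → replaces 7 → [2, 3, 4, 5, 9, 14]
13 → replaces 14 → [2, 3, 4, 5, 9, 13]
8 → replaces 9 → [2, 3, 4, 5, 8, 13]
12 → replaces 13 → [2, 3, 4, 5, 8, 12]
6 → replaces 8 → [2, 3, 4, 5, 6, 12]
1 → replaces 2 → [1, 3, 4, 5, 6, 12]
10 → replaces 12 → [1, 3, 4, 5, 6, 10]
Six tails, so the longest strictly increasing subsequence has length 6 (e.g. 2, 3, 4, 7, 9, 14).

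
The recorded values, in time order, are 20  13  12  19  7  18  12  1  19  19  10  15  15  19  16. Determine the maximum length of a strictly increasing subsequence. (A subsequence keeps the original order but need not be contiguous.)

4

Track the smallest tail for each achievable length (strict):
20 → extends → [20]
13 → replaces 20 → [13]
12 → replaces 13 → [12]
19 → extends → [12, 19]
7 → replaces 12 → [7, 19]
18 → replaces 19 → [7, 18]
12 → replaces 18 → [7, 12]
1 → replaces 7 → [1, 12]
19 → extends → [1, 12, 19]
19 → already a tail → [1, 12, 19]
10 → replaces 12 → [1, 10, 19]
15 → replaces 19 → [1, 10, 15]
15 → already a tail → [1, 10, 15]
19 → extends → [1, 10, 15, 19]
16 → replaces 19 → [1, 10, 15, 16]
Four tails, so the longest strictly increasing subsequence has length 4 (e.g. 7, 12, 15, 19).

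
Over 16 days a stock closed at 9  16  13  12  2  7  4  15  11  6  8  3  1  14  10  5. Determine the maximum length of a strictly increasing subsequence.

5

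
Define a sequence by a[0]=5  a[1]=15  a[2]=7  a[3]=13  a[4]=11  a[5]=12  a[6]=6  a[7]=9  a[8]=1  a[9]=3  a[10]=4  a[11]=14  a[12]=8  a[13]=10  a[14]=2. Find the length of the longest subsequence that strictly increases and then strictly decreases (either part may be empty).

inc[i] = longest strictly increasing subsequence ending at i; dec[i] = longest strictly decreasing subsequence starting at i:
i:      0  1  2  3  4  5  6  7  8  9 10 11 12 13 14
a[i]:   5 15  7 13 11 12  6  9  1  3  4 14  8 10  2
inc:    1  2  2  3  3  4  2  3  1  2  3  5  4  5  2
dec:    3  6  4  5  4  4  3  3  1  2  2  3  2  2  1
Best peak at i=1 (value 15): inc=2, dec=6, length 2+6−1 = 7.

7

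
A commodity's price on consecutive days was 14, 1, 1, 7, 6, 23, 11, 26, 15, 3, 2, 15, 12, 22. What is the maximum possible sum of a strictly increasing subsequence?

Let S[i] be the best sum of a strictly increasing subsequence ending at i:
i:      1  2  3  4  5  6  7  8  9 10 11 12 13 14
a[i]:  14  1  1  7  6 23 11 26 15  3  2 15 12 22
S:     14  1  1  8  7 37 19 63 34  4  3 34 31 56
Maximum is 63 (e.g. 14 + 23 + 26).

63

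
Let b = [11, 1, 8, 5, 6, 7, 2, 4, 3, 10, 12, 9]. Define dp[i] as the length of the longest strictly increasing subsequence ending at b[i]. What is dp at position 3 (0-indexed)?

dp[i] = 1 + max{dp[j] : j<i, b[j]<b[i]} (or 1 if no such j):
i:      0  1  2  3  4  5  6  7  8  9 10 11
b[i]:  11  1  8  5  6  7  2  4  3 10 12  9
dp:     1  1  2  2  3  4  2  3  3  5  6  5
At index 3 the value is 2.

2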